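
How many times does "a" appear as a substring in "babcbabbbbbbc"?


Searching for "a" in "babcbabbbbbbc"
Scanning each position:
  Position 0: "b" => no
  Position 1: "a" => MATCH
  Position 2: "b" => no
  Position 3: "c" => no
  Position 4: "b" => no
  Position 5: "a" => MATCH
  Position 6: "b" => no
  Position 7: "b" => no
  Position 8: "b" => no
  Position 9: "b" => no
  Position 10: "b" => no
  Position 11: "b" => no
  Position 12: "c" => no
Total occurrences: 2

2


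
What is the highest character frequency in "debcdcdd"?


Input: debcdcdd
Character counts:
  'b': 1
  'c': 2
  'd': 4
  'e': 1
Maximum frequency: 4

4


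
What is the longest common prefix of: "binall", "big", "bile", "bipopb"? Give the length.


Words: binall, big, bile, bipopb
  Position 0: all 'b' => match
  Position 1: all 'i' => match
  Position 2: ('n', 'g', 'l', 'p') => mismatch, stop
LCP = "bi" (length 2)

2


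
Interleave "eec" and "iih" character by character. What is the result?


Interleaving "eec" and "iih":
  Position 0: 'e' from first, 'i' from second => "ei"
  Position 1: 'e' from first, 'i' from second => "ei"
  Position 2: 'c' from first, 'h' from second => "ch"
Result: eieich

eieich


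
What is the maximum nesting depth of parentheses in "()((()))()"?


Input: "()((()))()"
Tracking depth:
  Position 0 '(': depth becomes 1
  Position 1 ')': depth becomes 0
  Position 2 '(': depth becomes 1
  Position 3 '(': depth becomes 2
  Position 4 '(': depth becomes 3
  Position 5 ')': depth becomes 2
  Position 6 ')': depth becomes 1
  Position 7 ')': depth becomes 0
  Position 8 '(': depth becomes 1
  Position 9 ')': depth becomes 0
Maximum depth reached: 3

3


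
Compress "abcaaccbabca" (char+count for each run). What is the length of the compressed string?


Input: abcaaccbabca
Runs:
  'a' x 1 => "a1"
  'b' x 1 => "b1"
  'c' x 1 => "c1"
  'a' x 2 => "a2"
  'c' x 2 => "c2"
  'b' x 1 => "b1"
  'a' x 1 => "a1"
  'b' x 1 => "b1"
  'c' x 1 => "c1"
  'a' x 1 => "a1"
Compressed: "a1b1c1a2c2b1a1b1c1a1"
Compressed length: 20

20


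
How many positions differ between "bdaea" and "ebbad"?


Comparing "bdaea" and "ebbad" position by position:
  Position 0: 'b' vs 'e' => DIFFER
  Position 1: 'd' vs 'b' => DIFFER
  Position 2: 'a' vs 'b' => DIFFER
  Position 3: 'e' vs 'a' => DIFFER
  Position 4: 'a' vs 'd' => DIFFER
Positions that differ: 5

5


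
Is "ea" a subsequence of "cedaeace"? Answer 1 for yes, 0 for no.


Check if "ea" is a subsequence of "cedaeace"
Greedy scan:
  Position 0 ('c'): no match needed
  Position 1 ('e'): matches sub[0] = 'e'
  Position 2 ('d'): no match needed
  Position 3 ('a'): matches sub[1] = 'a'
  Position 4 ('e'): no match needed
  Position 5 ('a'): no match needed
  Position 6 ('c'): no match needed
  Position 7 ('e'): no match needed
All 2 characters matched => is a subsequence

1


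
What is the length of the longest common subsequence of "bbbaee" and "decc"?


LCS of "bbbaee" and "decc"
DP table:
           d    e    c    c
      0    0    0    0    0
  b   0    0    0    0    0
  b   0    0    0    0    0
  b   0    0    0    0    0
  a   0    0    0    0    0
  e   0    0    1    1    1
  e   0    0    1    1    1
LCS length = dp[6][4] = 1

1


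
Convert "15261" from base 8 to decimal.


Input: "15261" in base 8
Positional expansion:
  Digit '1' (value 1) x 8^4 = 4096
  Digit '5' (value 5) x 8^3 = 2560
  Digit '2' (value 2) x 8^2 = 128
  Digit '6' (value 6) x 8^1 = 48
  Digit '1' (value 1) x 8^0 = 1
Sum = 6833

6833


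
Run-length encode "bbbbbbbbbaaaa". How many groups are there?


Input: bbbbbbbbbaaaa
Scanning for consecutive runs:
  Group 1: 'b' x 9 (positions 0-8)
  Group 2: 'a' x 4 (positions 9-12)
Total groups: 2

2


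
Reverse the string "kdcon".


Input: kdcon
Reading characters right to left:
  Position 4: 'n'
  Position 3: 'o'
  Position 2: 'c'
  Position 1: 'd'
  Position 0: 'k'
Reversed: nocdk

nocdk


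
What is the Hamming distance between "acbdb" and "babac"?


Comparing "acbdb" and "babac" position by position:
  Position 0: 'a' vs 'b' => differ
  Position 1: 'c' vs 'a' => differ
  Position 2: 'b' vs 'b' => same
  Position 3: 'd' vs 'a' => differ
  Position 4: 'b' vs 'c' => differ
Total differences (Hamming distance): 4

4


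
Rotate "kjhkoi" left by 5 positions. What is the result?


Input: "kjhkoi", rotate left by 5
First 5 characters: "kjhko"
Remaining characters: "i"
Concatenate remaining + first: "i" + "kjhko" = "ikjhko"

ikjhko


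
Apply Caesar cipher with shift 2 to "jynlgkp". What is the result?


Caesar cipher: shift "jynlgkp" by 2
  'j' (pos 9) + 2 = pos 11 = 'l'
  'y' (pos 24) + 2 = pos 0 = 'a'
  'n' (pos 13) + 2 = pos 15 = 'p'
  'l' (pos 11) + 2 = pos 13 = 'n'
  'g' (pos 6) + 2 = pos 8 = 'i'
  'k' (pos 10) + 2 = pos 12 = 'm'
  'p' (pos 15) + 2 = pos 17 = 'r'
Result: lapnimr

lapnimr


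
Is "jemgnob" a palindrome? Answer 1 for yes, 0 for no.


Input: jemgnob
Reversed: bongmej
  Compare pos 0 ('j') with pos 6 ('b'): MISMATCH
  Compare pos 1 ('e') with pos 5 ('o'): MISMATCH
  Compare pos 2 ('m') with pos 4 ('n'): MISMATCH
Result: not a palindrome

0


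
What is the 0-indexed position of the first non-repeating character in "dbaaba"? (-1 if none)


Input: dbaaba
Character frequencies:
  'a': 3
  'b': 2
  'd': 1
Scanning left to right for freq == 1:
  Position 0 ('d'): unique! => answer = 0

0


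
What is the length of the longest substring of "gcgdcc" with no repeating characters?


Input: "gcgdcc"
Sliding window (track last position of each char):
  Position 0 ('g'): window [0,0] length 1 -- new best
  Position 1 ('c'): window [0,1] length 2 -- new best
  Position 2 ('g'): repeat (last at 0), move window start to 1
  Position 2 ('g'): window [1,2] length 2
  Position 3 ('d'): window [1,3] length 3 -- new best
  Position 4 ('c'): repeat (last at 1), move window start to 2
  Position 4 ('c'): window [2,4] length 3
  Position 5 ('c'): repeat (last at 4), move window start to 5
  Position 5 ('c'): window [5,5] length 1
Longest substring with no repeats: "cgd" with length 3

3


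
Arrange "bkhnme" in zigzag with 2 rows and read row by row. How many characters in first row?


Zigzag "bkhnme" into 2 rows:
Placing characters:
  'b' => row 0
  'k' => row 1
  'h' => row 0
  'n' => row 1
  'm' => row 0
  'e' => row 1
Rows:
  Row 0: "bhm"
  Row 1: "kne"
First row length: 3

3


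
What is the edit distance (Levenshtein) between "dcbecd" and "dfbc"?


Computing edit distance: "dcbecd" -> "dfbc"
DP table:
           d    f    b    c
      0    1    2    3    4
  d   1    0    1    2    3
  c   2    1    1    2    2
  b   3    2    2    1    2
  e   4    3    3    2    2
  c   5    4    4    3    2
  d   6    5    5    4    3
Edit distance = dp[6][4] = 3

3


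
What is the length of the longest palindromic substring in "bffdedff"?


Input: "bffdedff"
Checking substrings for palindromes:
  [1:8] "ffdedff" (len 7) => palindrome
  [2:7] "fdedf" (len 5) => palindrome
  [3:6] "ded" (len 3) => palindrome
  [1:3] "ff" (len 2) => palindrome
  [6:8] "ff" (len 2) => palindrome
Longest palindromic substring: "ffdedff" with length 7

7


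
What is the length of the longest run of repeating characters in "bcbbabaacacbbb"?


Input: "bcbbabaacacbbb"
Scanning for longest run:
  Position 1 ('c'): new char, reset run to 1
  Position 2 ('b'): new char, reset run to 1
  Position 3 ('b'): continues run of 'b', length=2
  Position 4 ('a'): new char, reset run to 1
  Position 5 ('b'): new char, reset run to 1
  Position 6 ('a'): new char, reset run to 1
  Position 7 ('a'): continues run of 'a', length=2
  Position 8 ('c'): new char, reset run to 1
  Position 9 ('a'): new char, reset run to 1
  Position 10 ('c'): new char, reset run to 1
  Position 11 ('b'): new char, reset run to 1
  Position 12 ('b'): continues run of 'b', length=2
  Position 13 ('b'): continues run of 'b', length=3
Longest run: 'b' with length 3

3


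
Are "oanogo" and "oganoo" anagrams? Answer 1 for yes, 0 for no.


Strings: "oanogo", "oganoo"
Sorted first:  agnooo
Sorted second: agnooo
Sorted forms match => anagrams

1


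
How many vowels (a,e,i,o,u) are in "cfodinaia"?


Input: cfodinaia
Checking each character:
  'c' at position 0: consonant
  'f' at position 1: consonant
  'o' at position 2: vowel (running total: 1)
  'd' at position 3: consonant
  'i' at position 4: vowel (running total: 2)
  'n' at position 5: consonant
  'a' at position 6: vowel (running total: 3)
  'i' at position 7: vowel (running total: 4)
  'a' at position 8: vowel (running total: 5)
Total vowels: 5

5


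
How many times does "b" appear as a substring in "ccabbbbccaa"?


Searching for "b" in "ccabbbbccaa"
Scanning each position:
  Position 0: "c" => no
  Position 1: "c" => no
  Position 2: "a" => no
  Position 3: "b" => MATCH
  Position 4: "b" => MATCH
  Position 5: "b" => MATCH
  Position 6: "b" => MATCH
  Position 7: "c" => no
  Position 8: "c" => no
  Position 9: "a" => no
  Position 10: "a" => no
Total occurrences: 4

4


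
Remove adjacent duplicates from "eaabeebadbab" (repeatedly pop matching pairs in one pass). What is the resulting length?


Input: eaabeebadbab
Stack-based adjacent duplicate removal:
  Read 'e': push. Stack: e
  Read 'a': push. Stack: ea
  Read 'a': matches stack top 'a' => pop. Stack: e
  Read 'b': push. Stack: eb
  Read 'e': push. Stack: ebe
  Read 'e': matches stack top 'e' => pop. Stack: eb
  Read 'b': matches stack top 'b' => pop. Stack: e
  Read 'a': push. Stack: ea
  Read 'd': push. Stack: ead
  Read 'b': push. Stack: eadb
  Read 'a': push. Stack: eadba
  Read 'b': push. Stack: eadbab
Final stack: "eadbab" (length 6)

6


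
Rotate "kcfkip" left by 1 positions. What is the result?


Input: "kcfkip", rotate left by 1
First 1 characters: "k"
Remaining characters: "cfkip"
Concatenate remaining + first: "cfkip" + "k" = "cfkipk"

cfkipk


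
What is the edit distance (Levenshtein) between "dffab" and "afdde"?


Computing edit distance: "dffab" -> "afdde"
DP table:
           a    f    d    d    e
      0    1    2    3    4    5
  d   1    1    2    2    3    4
  f   2    2    1    2    3    4
  f   3    3    2    2    3    4
  a   4    3    3    3    3    4
  b   5    4    4    4    4    4
Edit distance = dp[5][5] = 4

4


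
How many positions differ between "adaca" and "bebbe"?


Comparing "adaca" and "bebbe" position by position:
  Position 0: 'a' vs 'b' => DIFFER
  Position 1: 'd' vs 'e' => DIFFER
  Position 2: 'a' vs 'b' => DIFFER
  Position 3: 'c' vs 'b' => DIFFER
  Position 4: 'a' vs 'e' => DIFFER
Positions that differ: 5

5


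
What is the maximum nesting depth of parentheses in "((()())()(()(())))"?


Input: "((()())()(()(())))"
Tracking depth:
  Position 0 '(': depth becomes 1
  Position 1 '(': depth becomes 2
  Position 2 '(': depth becomes 3
  Position 3 ')': depth becomes 2
  Position 4 '(': depth becomes 3
  Position 5 ')': depth becomes 2
  Position 6 ')': depth becomes 1
  Position 7 '(': depth becomes 2
  Position 8 ')': depth becomes 1
  Position 9 '(': depth becomes 2
  Position 10 '(': depth becomes 3
  Position 11 ')': depth becomes 2
  Position 12 '(': depth becomes 3
  Position 13 '(': depth becomes 4
  Position 14 ')': depth becomes 3
  Position 15 ')': depth becomes 2
  Position 16 ')': depth becomes 1
  Position 17 ')': depth becomes 0
Maximum depth reached: 4

4


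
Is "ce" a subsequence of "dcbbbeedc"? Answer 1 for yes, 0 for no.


Check if "ce" is a subsequence of "dcbbbeedc"
Greedy scan:
  Position 0 ('d'): no match needed
  Position 1 ('c'): matches sub[0] = 'c'
  Position 2 ('b'): no match needed
  Position 3 ('b'): no match needed
  Position 4 ('b'): no match needed
  Position 5 ('e'): matches sub[1] = 'e'
  Position 6 ('e'): no match needed
  Position 7 ('d'): no match needed
  Position 8 ('c'): no match needed
All 2 characters matched => is a subsequence

1


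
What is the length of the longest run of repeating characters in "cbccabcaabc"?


Input: "cbccabcaabc"
Scanning for longest run:
  Position 1 ('b'): new char, reset run to 1
  Position 2 ('c'): new char, reset run to 1
  Position 3 ('c'): continues run of 'c', length=2
  Position 4 ('a'): new char, reset run to 1
  Position 5 ('b'): new char, reset run to 1
  Position 6 ('c'): new char, reset run to 1
  Position 7 ('a'): new char, reset run to 1
  Position 8 ('a'): continues run of 'a', length=2
  Position 9 ('b'): new char, reset run to 1
  Position 10 ('c'): new char, reset run to 1
Longest run: 'c' with length 2

2


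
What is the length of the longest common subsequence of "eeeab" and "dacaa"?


LCS of "eeeab" and "dacaa"
DP table:
           d    a    c    a    a
      0    0    0    0    0    0
  e   0    0    0    0    0    0
  e   0    0    0    0    0    0
  e   0    0    0    0    0    0
  a   0    0    1    1    1    1
  b   0    0    1    1    1    1
LCS length = dp[5][5] = 1

1


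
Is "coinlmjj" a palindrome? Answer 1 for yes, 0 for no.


Input: coinlmjj
Reversed: jjmlnioc
  Compare pos 0 ('c') with pos 7 ('j'): MISMATCH
  Compare pos 1 ('o') with pos 6 ('j'): MISMATCH
  Compare pos 2 ('i') with pos 5 ('m'): MISMATCH
  Compare pos 3 ('n') with pos 4 ('l'): MISMATCH
Result: not a palindrome

0


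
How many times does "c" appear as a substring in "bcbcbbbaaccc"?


Searching for "c" in "bcbcbbbaaccc"
Scanning each position:
  Position 0: "b" => no
  Position 1: "c" => MATCH
  Position 2: "b" => no
  Position 3: "c" => MATCH
  Position 4: "b" => no
  Position 5: "b" => no
  Position 6: "b" => no
  Position 7: "a" => no
  Position 8: "a" => no
  Position 9: "c" => MATCH
  Position 10: "c" => MATCH
  Position 11: "c" => MATCH
Total occurrences: 5

5


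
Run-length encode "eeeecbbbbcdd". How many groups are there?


Input: eeeecbbbbcdd
Scanning for consecutive runs:
  Group 1: 'e' x 4 (positions 0-3)
  Group 2: 'c' x 1 (positions 4-4)
  Group 3: 'b' x 4 (positions 5-8)
  Group 4: 'c' x 1 (positions 9-9)
  Group 5: 'd' x 2 (positions 10-11)
Total groups: 5

5


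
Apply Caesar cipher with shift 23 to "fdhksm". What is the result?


Caesar cipher: shift "fdhksm" by 23
  'f' (pos 5) + 23 = pos 2 = 'c'
  'd' (pos 3) + 23 = pos 0 = 'a'
  'h' (pos 7) + 23 = pos 4 = 'e'
  'k' (pos 10) + 23 = pos 7 = 'h'
  's' (pos 18) + 23 = pos 15 = 'p'
  'm' (pos 12) + 23 = pos 9 = 'j'
Result: caehpj

caehpj


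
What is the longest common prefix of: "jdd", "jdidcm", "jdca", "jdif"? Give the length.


Words: jdd, jdidcm, jdca, jdif
  Position 0: all 'j' => match
  Position 1: all 'd' => match
  Position 2: ('d', 'i', 'c', 'i') => mismatch, stop
LCP = "jd" (length 2)

2


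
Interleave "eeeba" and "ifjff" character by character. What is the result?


Interleaving "eeeba" and "ifjff":
  Position 0: 'e' from first, 'i' from second => "ei"
  Position 1: 'e' from first, 'f' from second => "ef"
  Position 2: 'e' from first, 'j' from second => "ej"
  Position 3: 'b' from first, 'f' from second => "bf"
  Position 4: 'a' from first, 'f' from second => "af"
Result: eiefejbfaf

eiefejbfaf


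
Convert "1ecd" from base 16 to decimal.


Input: "1ecd" in base 16
Positional expansion:
  Digit '1' (value 1) x 16^3 = 4096
  Digit 'e' (value 14) x 16^2 = 3584
  Digit 'c' (value 12) x 16^1 = 192
  Digit 'd' (value 13) x 16^0 = 13
Sum = 7885

7885


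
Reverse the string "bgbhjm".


Input: bgbhjm
Reading characters right to left:
  Position 5: 'm'
  Position 4: 'j'
  Position 3: 'h'
  Position 2: 'b'
  Position 1: 'g'
  Position 0: 'b'
Reversed: mjhbgb

mjhbgb


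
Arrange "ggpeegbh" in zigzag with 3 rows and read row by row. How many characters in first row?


Zigzag "ggpeegbh" into 3 rows:
Placing characters:
  'g' => row 0
  'g' => row 1
  'p' => row 2
  'e' => row 1
  'e' => row 0
  'g' => row 1
  'b' => row 2
  'h' => row 1
Rows:
  Row 0: "ge"
  Row 1: "gegh"
  Row 2: "pb"
First row length: 2

2


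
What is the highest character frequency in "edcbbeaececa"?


Input: edcbbeaececa
Character counts:
  'a': 2
  'b': 2
  'c': 3
  'd': 1
  'e': 4
Maximum frequency: 4

4


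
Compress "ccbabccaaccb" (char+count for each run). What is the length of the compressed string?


Input: ccbabccaaccb
Runs:
  'c' x 2 => "c2"
  'b' x 1 => "b1"
  'a' x 1 => "a1"
  'b' x 1 => "b1"
  'c' x 2 => "c2"
  'a' x 2 => "a2"
  'c' x 2 => "c2"
  'b' x 1 => "b1"
Compressed: "c2b1a1b1c2a2c2b1"
Compressed length: 16

16


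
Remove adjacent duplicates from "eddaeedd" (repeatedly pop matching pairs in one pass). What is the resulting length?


Input: eddaeedd
Stack-based adjacent duplicate removal:
  Read 'e': push. Stack: e
  Read 'd': push. Stack: ed
  Read 'd': matches stack top 'd' => pop. Stack: e
  Read 'a': push. Stack: ea
  Read 'e': push. Stack: eae
  Read 'e': matches stack top 'e' => pop. Stack: ea
  Read 'd': push. Stack: ead
  Read 'd': matches stack top 'd' => pop. Stack: ea
Final stack: "ea" (length 2)

2


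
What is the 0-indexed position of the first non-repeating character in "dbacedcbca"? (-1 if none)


Input: dbacedcbca
Character frequencies:
  'a': 2
  'b': 2
  'c': 3
  'd': 2
  'e': 1
Scanning left to right for freq == 1:
  Position 0 ('d'): freq=2, skip
  Position 1 ('b'): freq=2, skip
  Position 2 ('a'): freq=2, skip
  Position 3 ('c'): freq=3, skip
  Position 4 ('e'): unique! => answer = 4

4


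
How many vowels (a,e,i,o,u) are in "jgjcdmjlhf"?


Input: jgjcdmjlhf
Checking each character:
  'j' at position 0: consonant
  'g' at position 1: consonant
  'j' at position 2: consonant
  'c' at position 3: consonant
  'd' at position 4: consonant
  'm' at position 5: consonant
  'j' at position 6: consonant
  'l' at position 7: consonant
  'h' at position 8: consonant
  'f' at position 9: consonant
Total vowels: 0

0


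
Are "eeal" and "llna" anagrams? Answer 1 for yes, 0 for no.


Strings: "eeal", "llna"
Sorted first:  aeel
Sorted second: alln
Differ at position 1: 'e' vs 'l' => not anagrams

0


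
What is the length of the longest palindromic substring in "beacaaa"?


Input: "beacaaa"
Checking substrings for palindromes:
  [2:5] "aca" (len 3) => palindrome
  [4:7] "aaa" (len 3) => palindrome
  [4:6] "aa" (len 2) => palindrome
  [5:7] "aa" (len 2) => palindrome
Longest palindromic substring: "aca" with length 3

3


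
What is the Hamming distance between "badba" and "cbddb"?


Comparing "badba" and "cbddb" position by position:
  Position 0: 'b' vs 'c' => differ
  Position 1: 'a' vs 'b' => differ
  Position 2: 'd' vs 'd' => same
  Position 3: 'b' vs 'd' => differ
  Position 4: 'a' vs 'b' => differ
Total differences (Hamming distance): 4

4


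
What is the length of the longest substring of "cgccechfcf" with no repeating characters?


Input: "cgccechfcf"
Sliding window (track last position of each char):
  Position 0 ('c'): window [0,0] length 1 -- new best
  Position 1 ('g'): window [0,1] length 2 -- new best
  Position 2 ('c'): repeat (last at 0), move window start to 1
  Position 2 ('c'): window [1,2] length 2
  Position 3 ('c'): repeat (last at 2), move window start to 3
  Position 3 ('c'): window [3,3] length 1
  Position 4 ('e'): window [3,4] length 2
  Position 5 ('c'): repeat (last at 3), move window start to 4
  Position 5 ('c'): window [4,5] length 2
  Position 6 ('h'): window [4,6] length 3 -- new best
  Position 7 ('f'): window [4,7] length 4 -- new best
  Position 8 ('c'): repeat (last at 5), move window start to 6
  Position 8 ('c'): window [6,8] length 3
  Position 9 ('f'): repeat (last at 7), move window start to 8
  Position 9 ('f'): window [8,9] length 2
Longest substring with no repeats: "echf" with length 4

4


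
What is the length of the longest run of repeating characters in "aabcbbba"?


Input: "aabcbbba"
Scanning for longest run:
  Position 1 ('a'): continues run of 'a', length=2
  Position 2 ('b'): new char, reset run to 1
  Position 3 ('c'): new char, reset run to 1
  Position 4 ('b'): new char, reset run to 1
  Position 5 ('b'): continues run of 'b', length=2
  Position 6 ('b'): continues run of 'b', length=3
  Position 7 ('a'): new char, reset run to 1
Longest run: 'b' with length 3

3


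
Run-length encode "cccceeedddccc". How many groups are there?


Input: cccceeedddccc
Scanning for consecutive runs:
  Group 1: 'c' x 4 (positions 0-3)
  Group 2: 'e' x 3 (positions 4-6)
  Group 3: 'd' x 3 (positions 7-9)
  Group 4: 'c' x 3 (positions 10-12)
Total groups: 4

4


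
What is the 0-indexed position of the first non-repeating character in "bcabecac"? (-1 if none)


Input: bcabecac
Character frequencies:
  'a': 2
  'b': 2
  'c': 3
  'e': 1
Scanning left to right for freq == 1:
  Position 0 ('b'): freq=2, skip
  Position 1 ('c'): freq=3, skip
  Position 2 ('a'): freq=2, skip
  Position 3 ('b'): freq=2, skip
  Position 4 ('e'): unique! => answer = 4

4


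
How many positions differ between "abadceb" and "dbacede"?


Comparing "abadceb" and "dbacede" position by position:
  Position 0: 'a' vs 'd' => DIFFER
  Position 1: 'b' vs 'b' => same
  Position 2: 'a' vs 'a' => same
  Position 3: 'd' vs 'c' => DIFFER
  Position 4: 'c' vs 'e' => DIFFER
  Position 5: 'e' vs 'd' => DIFFER
  Position 6: 'b' vs 'e' => DIFFER
Positions that differ: 5

5


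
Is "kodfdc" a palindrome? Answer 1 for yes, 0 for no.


Input: kodfdc
Reversed: cdfdok
  Compare pos 0 ('k') with pos 5 ('c'): MISMATCH
  Compare pos 1 ('o') with pos 4 ('d'): MISMATCH
  Compare pos 2 ('d') with pos 3 ('f'): MISMATCH
Result: not a palindrome

0


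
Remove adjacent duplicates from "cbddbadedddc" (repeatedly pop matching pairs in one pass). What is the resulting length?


Input: cbddbadedddc
Stack-based adjacent duplicate removal:
  Read 'c': push. Stack: c
  Read 'b': push. Stack: cb
  Read 'd': push. Stack: cbd
  Read 'd': matches stack top 'd' => pop. Stack: cb
  Read 'b': matches stack top 'b' => pop. Stack: c
  Read 'a': push. Stack: ca
  Read 'd': push. Stack: cad
  Read 'e': push. Stack: cade
  Read 'd': push. Stack: caded
  Read 'd': matches stack top 'd' => pop. Stack: cade
  Read 'd': push. Stack: caded
  Read 'c': push. Stack: cadedc
Final stack: "cadedc" (length 6)

6


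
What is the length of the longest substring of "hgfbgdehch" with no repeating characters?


Input: "hgfbgdehch"
Sliding window (track last position of each char):
  Position 0 ('h'): window [0,0] length 1 -- new best
  Position 1 ('g'): window [0,1] length 2 -- new best
  Position 2 ('f'): window [0,2] length 3 -- new best
  Position 3 ('b'): window [0,3] length 4 -- new best
  Position 4 ('g'): repeat (last at 1), move window start to 2
  Position 4 ('g'): window [2,4] length 3
  Position 5 ('d'): window [2,5] length 4
  Position 6 ('e'): window [2,6] length 5 -- new best
  Position 7 ('h'): window [2,7] length 6 -- new best
  Position 8 ('c'): window [2,8] length 7 -- new best
  Position 9 ('h'): repeat (last at 7), move window start to 8
  Position 9 ('h'): window [8,9] length 2
Longest substring with no repeats: "fbgdehc" with length 7

7


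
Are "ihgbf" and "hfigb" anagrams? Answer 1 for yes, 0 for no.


Strings: "ihgbf", "hfigb"
Sorted first:  bfghi
Sorted second: bfghi
Sorted forms match => anagrams

1


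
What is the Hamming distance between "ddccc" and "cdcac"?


Comparing "ddccc" and "cdcac" position by position:
  Position 0: 'd' vs 'c' => differ
  Position 1: 'd' vs 'd' => same
  Position 2: 'c' vs 'c' => same
  Position 3: 'c' vs 'a' => differ
  Position 4: 'c' vs 'c' => same
Total differences (Hamming distance): 2

2


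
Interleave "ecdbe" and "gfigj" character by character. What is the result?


Interleaving "ecdbe" and "gfigj":
  Position 0: 'e' from first, 'g' from second => "eg"
  Position 1: 'c' from first, 'f' from second => "cf"
  Position 2: 'd' from first, 'i' from second => "di"
  Position 3: 'b' from first, 'g' from second => "bg"
  Position 4: 'e' from first, 'j' from second => "ej"
Result: egcfdibgej

egcfdibgej


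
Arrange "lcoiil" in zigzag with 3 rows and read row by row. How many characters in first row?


Zigzag "lcoiil" into 3 rows:
Placing characters:
  'l' => row 0
  'c' => row 1
  'o' => row 2
  'i' => row 1
  'i' => row 0
  'l' => row 1
Rows:
  Row 0: "li"
  Row 1: "cil"
  Row 2: "o"
First row length: 2

2


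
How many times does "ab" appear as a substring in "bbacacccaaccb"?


Searching for "ab" in "bbacacccaaccb"
Scanning each position:
  Position 0: "bb" => no
  Position 1: "ba" => no
  Position 2: "ac" => no
  Position 3: "ca" => no
  Position 4: "ac" => no
  Position 5: "cc" => no
  Position 6: "cc" => no
  Position 7: "ca" => no
  Position 8: "aa" => no
  Position 9: "ac" => no
  Position 10: "cc" => no
  Position 11: "cb" => no
Total occurrences: 0

0


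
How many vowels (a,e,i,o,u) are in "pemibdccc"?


Input: pemibdccc
Checking each character:
  'p' at position 0: consonant
  'e' at position 1: vowel (running total: 1)
  'm' at position 2: consonant
  'i' at position 3: vowel (running total: 2)
  'b' at position 4: consonant
  'd' at position 5: consonant
  'c' at position 6: consonant
  'c' at position 7: consonant
  'c' at position 8: consonant
Total vowels: 2

2


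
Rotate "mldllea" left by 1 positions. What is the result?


Input: "mldllea", rotate left by 1
First 1 characters: "m"
Remaining characters: "ldllea"
Concatenate remaining + first: "ldllea" + "m" = "ldlleam"

ldlleam


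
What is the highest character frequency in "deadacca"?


Input: deadacca
Character counts:
  'a': 3
  'c': 2
  'd': 2
  'e': 1
Maximum frequency: 3

3


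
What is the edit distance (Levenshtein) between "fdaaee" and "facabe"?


Computing edit distance: "fdaaee" -> "facabe"
DP table:
           f    a    c    a    b    e
      0    1    2    3    4    5    6
  f   1    0    1    2    3    4    5
  d   2    1    1    2    3    4    5
  a   3    2    1    2    2    3    4
  a   4    3    2    2    2    3    4
  e   5    4    3    3    3    3    3
  e   6    5    4    4    4    4    3
Edit distance = dp[6][6] = 3

3


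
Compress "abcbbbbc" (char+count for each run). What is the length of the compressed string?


Input: abcbbbbc
Runs:
  'a' x 1 => "a1"
  'b' x 1 => "b1"
  'c' x 1 => "c1"
  'b' x 4 => "b4"
  'c' x 1 => "c1"
Compressed: "a1b1c1b4c1"
Compressed length: 10

10


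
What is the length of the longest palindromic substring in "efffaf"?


Input: "efffaf"
Checking substrings for palindromes:
  [1:4] "fff" (len 3) => palindrome
  [3:6] "faf" (len 3) => palindrome
  [1:3] "ff" (len 2) => palindrome
  [2:4] "ff" (len 2) => palindrome
Longest palindromic substring: "fff" with length 3

3


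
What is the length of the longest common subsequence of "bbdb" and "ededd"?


LCS of "bbdb" and "ededd"
DP table:
           e    d    e    d    d
      0    0    0    0    0    0
  b   0    0    0    0    0    0
  b   0    0    0    0    0    0
  d   0    0    1    1    1    1
  b   0    0    1    1    1    1
LCS length = dp[4][5] = 1

1


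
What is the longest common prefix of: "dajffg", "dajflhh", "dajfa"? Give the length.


Words: dajffg, dajflhh, dajfa
  Position 0: all 'd' => match
  Position 1: all 'a' => match
  Position 2: all 'j' => match
  Position 3: all 'f' => match
  Position 4: ('f', 'l', 'a') => mismatch, stop
LCP = "dajf" (length 4)

4


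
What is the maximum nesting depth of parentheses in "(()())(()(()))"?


Input: "(()())(()(()))"
Tracking depth:
  Position 0 '(': depth becomes 1
  Position 1 '(': depth becomes 2
  Position 2 ')': depth becomes 1
  Position 3 '(': depth becomes 2
  Position 4 ')': depth becomes 1
  Position 5 ')': depth becomes 0
  Position 6 '(': depth becomes 1
  Position 7 '(': depth becomes 2
  Position 8 ')': depth becomes 1
  Position 9 '(': depth becomes 2
  Position 10 '(': depth becomes 3
  Position 11 ')': depth becomes 2
  Position 12 ')': depth becomes 1
  Position 13 ')': depth becomes 0
Maximum depth reached: 3

3


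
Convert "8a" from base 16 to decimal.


Input: "8a" in base 16
Positional expansion:
  Digit '8' (value 8) x 16^1 = 128
  Digit 'a' (value 10) x 16^0 = 10
Sum = 138

138


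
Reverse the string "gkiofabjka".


Input: gkiofabjka
Reading characters right to left:
  Position 9: 'a'
  Position 8: 'k'
  Position 7: 'j'
  Position 6: 'b'
  Position 5: 'a'
  Position 4: 'f'
  Position 3: 'o'
  Position 2: 'i'
  Position 1: 'k'
  Position 0: 'g'
Reversed: akjbafoikg

akjbafoikg


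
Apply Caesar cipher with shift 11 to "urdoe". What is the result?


Caesar cipher: shift "urdoe" by 11
  'u' (pos 20) + 11 = pos 5 = 'f'
  'r' (pos 17) + 11 = pos 2 = 'c'
  'd' (pos 3) + 11 = pos 14 = 'o'
  'o' (pos 14) + 11 = pos 25 = 'z'
  'e' (pos 4) + 11 = pos 15 = 'p'
Result: fcozp

fcozp


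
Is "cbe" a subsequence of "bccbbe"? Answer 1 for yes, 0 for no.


Check if "cbe" is a subsequence of "bccbbe"
Greedy scan:
  Position 0 ('b'): no match needed
  Position 1 ('c'): matches sub[0] = 'c'
  Position 2 ('c'): no match needed
  Position 3 ('b'): matches sub[1] = 'b'
  Position 4 ('b'): no match needed
  Position 5 ('e'): matches sub[2] = 'e'
All 3 characters matched => is a subsequence

1


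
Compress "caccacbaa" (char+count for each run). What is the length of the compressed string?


Input: caccacbaa
Runs:
  'c' x 1 => "c1"
  'a' x 1 => "a1"
  'c' x 2 => "c2"
  'a' x 1 => "a1"
  'c' x 1 => "c1"
  'b' x 1 => "b1"
  'a' x 2 => "a2"
Compressed: "c1a1c2a1c1b1a2"
Compressed length: 14

14


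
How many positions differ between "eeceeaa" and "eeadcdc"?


Comparing "eeceeaa" and "eeadcdc" position by position:
  Position 0: 'e' vs 'e' => same
  Position 1: 'e' vs 'e' => same
  Position 2: 'c' vs 'a' => DIFFER
  Position 3: 'e' vs 'd' => DIFFER
  Position 4: 'e' vs 'c' => DIFFER
  Position 5: 'a' vs 'd' => DIFFER
  Position 6: 'a' vs 'c' => DIFFER
Positions that differ: 5

5


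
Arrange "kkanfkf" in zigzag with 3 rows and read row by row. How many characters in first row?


Zigzag "kkanfkf" into 3 rows:
Placing characters:
  'k' => row 0
  'k' => row 1
  'a' => row 2
  'n' => row 1
  'f' => row 0
  'k' => row 1
  'f' => row 2
Rows:
  Row 0: "kf"
  Row 1: "knk"
  Row 2: "af"
First row length: 2

2


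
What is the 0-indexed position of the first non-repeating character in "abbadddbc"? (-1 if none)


Input: abbadddbc
Character frequencies:
  'a': 2
  'b': 3
  'c': 1
  'd': 3
Scanning left to right for freq == 1:
  Position 0 ('a'): freq=2, skip
  Position 1 ('b'): freq=3, skip
  Position 2 ('b'): freq=3, skip
  Position 3 ('a'): freq=2, skip
  Position 4 ('d'): freq=3, skip
  Position 5 ('d'): freq=3, skip
  Position 6 ('d'): freq=3, skip
  Position 7 ('b'): freq=3, skip
  Position 8 ('c'): unique! => answer = 8

8


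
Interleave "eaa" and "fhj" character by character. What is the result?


Interleaving "eaa" and "fhj":
  Position 0: 'e' from first, 'f' from second => "ef"
  Position 1: 'a' from first, 'h' from second => "ah"
  Position 2: 'a' from first, 'j' from second => "aj"
Result: efahaj

efahaj


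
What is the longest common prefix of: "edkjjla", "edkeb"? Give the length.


Words: edkjjla, edkeb
  Position 0: all 'e' => match
  Position 1: all 'd' => match
  Position 2: all 'k' => match
  Position 3: ('j', 'e') => mismatch, stop
LCP = "edk" (length 3)

3


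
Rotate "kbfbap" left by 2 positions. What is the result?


Input: "kbfbap", rotate left by 2
First 2 characters: "kb"
Remaining characters: "fbap"
Concatenate remaining + first: "fbap" + "kb" = "fbapkb"

fbapkb


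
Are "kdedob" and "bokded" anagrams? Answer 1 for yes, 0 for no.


Strings: "kdedob", "bokded"
Sorted first:  bddeko
Sorted second: bddeko
Sorted forms match => anagrams

1


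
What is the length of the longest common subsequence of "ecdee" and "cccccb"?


LCS of "ecdee" and "cccccb"
DP table:
           c    c    c    c    c    b
      0    0    0    0    0    0    0
  e   0    0    0    0    0    0    0
  c   0    1    1    1    1    1    1
  d   0    1    1    1    1    1    1
  e   0    1    1    1    1    1    1
  e   0    1    1    1    1    1    1
LCS length = dp[5][6] = 1

1


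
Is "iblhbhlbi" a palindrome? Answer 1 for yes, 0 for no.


Input: iblhbhlbi
Reversed: iblhbhlbi
  Compare pos 0 ('i') with pos 8 ('i'): match
  Compare pos 1 ('b') with pos 7 ('b'): match
  Compare pos 2 ('l') with pos 6 ('l'): match
  Compare pos 3 ('h') with pos 5 ('h'): match
Result: palindrome

1


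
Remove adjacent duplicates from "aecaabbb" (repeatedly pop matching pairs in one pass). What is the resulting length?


Input: aecaabbb
Stack-based adjacent duplicate removal:
  Read 'a': push. Stack: a
  Read 'e': push. Stack: ae
  Read 'c': push. Stack: aec
  Read 'a': push. Stack: aeca
  Read 'a': matches stack top 'a' => pop. Stack: aec
  Read 'b': push. Stack: aecb
  Read 'b': matches stack top 'b' => pop. Stack: aec
  Read 'b': push. Stack: aecb
Final stack: "aecb" (length 4)

4


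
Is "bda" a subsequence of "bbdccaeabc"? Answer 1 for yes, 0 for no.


Check if "bda" is a subsequence of "bbdccaeabc"
Greedy scan:
  Position 0 ('b'): matches sub[0] = 'b'
  Position 1 ('b'): no match needed
  Position 2 ('d'): matches sub[1] = 'd'
  Position 3 ('c'): no match needed
  Position 4 ('c'): no match needed
  Position 5 ('a'): matches sub[2] = 'a'
  Position 6 ('e'): no match needed
  Position 7 ('a'): no match needed
  Position 8 ('b'): no match needed
  Position 9 ('c'): no match needed
All 3 characters matched => is a subsequence

1


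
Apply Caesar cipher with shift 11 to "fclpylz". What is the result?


Caesar cipher: shift "fclpylz" by 11
  'f' (pos 5) + 11 = pos 16 = 'q'
  'c' (pos 2) + 11 = pos 13 = 'n'
  'l' (pos 11) + 11 = pos 22 = 'w'
  'p' (pos 15) + 11 = pos 0 = 'a'
  'y' (pos 24) + 11 = pos 9 = 'j'
  'l' (pos 11) + 11 = pos 22 = 'w'
  'z' (pos 25) + 11 = pos 10 = 'k'
Result: qnwajwk

qnwajwk


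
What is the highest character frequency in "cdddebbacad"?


Input: cdddebbacad
Character counts:
  'a': 2
  'b': 2
  'c': 2
  'd': 4
  'e': 1
Maximum frequency: 4

4


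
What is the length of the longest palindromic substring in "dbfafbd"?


Input: "dbfafbd"
Checking substrings for palindromes:
  [0:7] "dbfafbd" (len 7) => palindrome
  [1:6] "bfafb" (len 5) => palindrome
  [2:5] "faf" (len 3) => palindrome
Longest palindromic substring: "dbfafbd" with length 7

7


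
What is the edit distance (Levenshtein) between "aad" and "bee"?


Computing edit distance: "aad" -> "bee"
DP table:
           b    e    e
      0    1    2    3
  a   1    1    2    3
  a   2    2    2    3
  d   3    3    3    3
Edit distance = dp[3][3] = 3

3


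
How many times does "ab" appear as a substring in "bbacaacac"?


Searching for "ab" in "bbacaacac"
Scanning each position:
  Position 0: "bb" => no
  Position 1: "ba" => no
  Position 2: "ac" => no
  Position 3: "ca" => no
  Position 4: "aa" => no
  Position 5: "ac" => no
  Position 6: "ca" => no
  Position 7: "ac" => no
Total occurrences: 0

0


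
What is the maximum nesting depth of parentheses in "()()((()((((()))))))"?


Input: "()()((()((((()))))))"
Tracking depth:
  Position 0 '(': depth becomes 1
  Position 1 ')': depth becomes 0
  Position 2 '(': depth becomes 1
  Position 3 ')': depth becomes 0
  Position 4 '(': depth becomes 1
  Position 5 '(': depth becomes 2
  Position 6 '(': depth becomes 3
  Position 7 ')': depth becomes 2
  Position 8 '(': depth becomes 3
  Position 9 '(': depth becomes 4
  Position 10 '(': depth becomes 5
  Position 11 '(': depth becomes 6
  Position 12 '(': depth becomes 7
  Position 13 ')': depth becomes 6
  Position 14 ')': depth becomes 5
  Position 15 ')': depth becomes 4
  Position 16 ')': depth becomes 3
  Position 17 ')': depth becomes 2
  Position 18 ')': depth becomes 1
  Position 19 ')': depth becomes 0
Maximum depth reached: 7

7


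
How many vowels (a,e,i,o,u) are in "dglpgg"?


Input: dglpgg
Checking each character:
  'd' at position 0: consonant
  'g' at position 1: consonant
  'l' at position 2: consonant
  'p' at position 3: consonant
  'g' at position 4: consonant
  'g' at position 5: consonant
Total vowels: 0

0


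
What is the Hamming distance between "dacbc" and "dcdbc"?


Comparing "dacbc" and "dcdbc" position by position:
  Position 0: 'd' vs 'd' => same
  Position 1: 'a' vs 'c' => differ
  Position 2: 'c' vs 'd' => differ
  Position 3: 'b' vs 'b' => same
  Position 4: 'c' vs 'c' => same
Total differences (Hamming distance): 2

2


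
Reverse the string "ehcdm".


Input: ehcdm
Reading characters right to left:
  Position 4: 'm'
  Position 3: 'd'
  Position 2: 'c'
  Position 1: 'h'
  Position 0: 'e'
Reversed: mdche

mdche


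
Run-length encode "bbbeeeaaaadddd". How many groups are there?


Input: bbbeeeaaaadddd
Scanning for consecutive runs:
  Group 1: 'b' x 3 (positions 0-2)
  Group 2: 'e' x 3 (positions 3-5)
  Group 3: 'a' x 4 (positions 6-9)
  Group 4: 'd' x 4 (positions 10-13)
Total groups: 4

4


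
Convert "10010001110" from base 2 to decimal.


Input: "10010001110" in base 2
Positional expansion:
  Digit '1' (value 1) x 2^10 = 1024
  Digit '0' (value 0) x 2^9 = 0
  Digit '0' (value 0) x 2^8 = 0
  Digit '1' (value 1) x 2^7 = 128
  Digit '0' (value 0) x 2^6 = 0
  Digit '0' (value 0) x 2^5 = 0
  Digit '0' (value 0) x 2^4 = 0
  Digit '1' (value 1) x 2^3 = 8
  Digit '1' (value 1) x 2^2 = 4
  Digit '1' (value 1) x 2^1 = 2
  Digit '0' (value 0) x 2^0 = 0
Sum = 1166

1166


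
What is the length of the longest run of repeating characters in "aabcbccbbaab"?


Input: "aabcbccbbaab"
Scanning for longest run:
  Position 1 ('a'): continues run of 'a', length=2
  Position 2 ('b'): new char, reset run to 1
  Position 3 ('c'): new char, reset run to 1
  Position 4 ('b'): new char, reset run to 1
  Position 5 ('c'): new char, reset run to 1
  Position 6 ('c'): continues run of 'c', length=2
  Position 7 ('b'): new char, reset run to 1
  Position 8 ('b'): continues run of 'b', length=2
  Position 9 ('a'): new char, reset run to 1
  Position 10 ('a'): continues run of 'a', length=2
  Position 11 ('b'): new char, reset run to 1
Longest run: 'a' with length 2

2


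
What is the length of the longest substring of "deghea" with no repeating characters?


Input: "deghea"
Sliding window (track last position of each char):
  Position 0 ('d'): window [0,0] length 1 -- new best
  Position 1 ('e'): window [0,1] length 2 -- new best
  Position 2 ('g'): window [0,2] length 3 -- new best
  Position 3 ('h'): window [0,3] length 4 -- new best
  Position 4 ('e'): repeat (last at 1), move window start to 2
  Position 4 ('e'): window [2,4] length 3
  Position 5 ('a'): window [2,5] length 4
Longest substring with no repeats: "degh" with length 4

4


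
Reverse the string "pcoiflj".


Input: pcoiflj
Reading characters right to left:
  Position 6: 'j'
  Position 5: 'l'
  Position 4: 'f'
  Position 3: 'i'
  Position 2: 'o'
  Position 1: 'c'
  Position 0: 'p'
Reversed: jlfiocp

jlfiocp


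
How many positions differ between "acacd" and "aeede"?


Comparing "acacd" and "aeede" position by position:
  Position 0: 'a' vs 'a' => same
  Position 1: 'c' vs 'e' => DIFFER
  Position 2: 'a' vs 'e' => DIFFER
  Position 3: 'c' vs 'd' => DIFFER
  Position 4: 'd' vs 'e' => DIFFER
Positions that differ: 4

4


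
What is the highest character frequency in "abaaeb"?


Input: abaaeb
Character counts:
  'a': 3
  'b': 2
  'e': 1
Maximum frequency: 3

3


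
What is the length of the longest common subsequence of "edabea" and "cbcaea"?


LCS of "edabea" and "cbcaea"
DP table:
           c    b    c    a    e    a
      0    0    0    0    0    0    0
  e   0    0    0    0    0    1    1
  d   0    0    0    0    0    1    1
  a   0    0    0    0    1    1    2
  b   0    0    1    1    1    1    2
  e   0    0    1    1    1    2    2
  a   0    0    1    1    2    2    3
LCS length = dp[6][6] = 3

3


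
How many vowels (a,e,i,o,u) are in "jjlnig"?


Input: jjlnig
Checking each character:
  'j' at position 0: consonant
  'j' at position 1: consonant
  'l' at position 2: consonant
  'n' at position 3: consonant
  'i' at position 4: vowel (running total: 1)
  'g' at position 5: consonant
Total vowels: 1

1
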